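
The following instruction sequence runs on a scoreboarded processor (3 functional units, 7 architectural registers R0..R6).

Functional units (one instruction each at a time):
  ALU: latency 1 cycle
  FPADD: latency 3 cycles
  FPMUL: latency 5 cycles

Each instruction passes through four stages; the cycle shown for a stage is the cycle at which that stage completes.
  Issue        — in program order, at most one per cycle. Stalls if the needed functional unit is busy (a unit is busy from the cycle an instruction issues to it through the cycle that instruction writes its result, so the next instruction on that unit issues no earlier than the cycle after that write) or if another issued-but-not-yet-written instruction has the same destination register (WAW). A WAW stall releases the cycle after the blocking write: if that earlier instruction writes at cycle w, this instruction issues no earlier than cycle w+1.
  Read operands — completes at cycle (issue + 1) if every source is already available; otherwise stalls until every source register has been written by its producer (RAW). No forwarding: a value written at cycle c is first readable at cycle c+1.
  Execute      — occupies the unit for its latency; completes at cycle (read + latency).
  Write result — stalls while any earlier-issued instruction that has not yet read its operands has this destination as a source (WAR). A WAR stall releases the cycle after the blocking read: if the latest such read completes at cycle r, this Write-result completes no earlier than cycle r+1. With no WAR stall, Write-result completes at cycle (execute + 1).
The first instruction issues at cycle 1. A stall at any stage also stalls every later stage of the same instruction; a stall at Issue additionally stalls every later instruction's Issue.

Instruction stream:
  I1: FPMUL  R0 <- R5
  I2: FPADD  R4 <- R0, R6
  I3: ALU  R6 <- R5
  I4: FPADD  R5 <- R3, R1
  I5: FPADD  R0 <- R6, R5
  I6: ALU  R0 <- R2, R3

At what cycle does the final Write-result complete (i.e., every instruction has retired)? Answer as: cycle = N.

cycle = 29

c1: I1→FPMUL
c2: I1 RO; I2→FPADD
c3: I3→ALU
c4: I3 RO
c5: I3 EX
c7: I1 EX
c8: I1 WR R0
c9: I2 RO
c10: I3 WR R6
c12: I2 EX
c13: I2 WR R4
c14: I4→FPADD
c15: I4 RO
c18: I4 EX
c19: I4 WR R5
c20: I5→FPADD
c21: I5 RO
c24: I5 EX
c25: I5 WR R0
c26: I6→ALU
c27: I6 RO
c28: I6 EX
c29: I6 WR R0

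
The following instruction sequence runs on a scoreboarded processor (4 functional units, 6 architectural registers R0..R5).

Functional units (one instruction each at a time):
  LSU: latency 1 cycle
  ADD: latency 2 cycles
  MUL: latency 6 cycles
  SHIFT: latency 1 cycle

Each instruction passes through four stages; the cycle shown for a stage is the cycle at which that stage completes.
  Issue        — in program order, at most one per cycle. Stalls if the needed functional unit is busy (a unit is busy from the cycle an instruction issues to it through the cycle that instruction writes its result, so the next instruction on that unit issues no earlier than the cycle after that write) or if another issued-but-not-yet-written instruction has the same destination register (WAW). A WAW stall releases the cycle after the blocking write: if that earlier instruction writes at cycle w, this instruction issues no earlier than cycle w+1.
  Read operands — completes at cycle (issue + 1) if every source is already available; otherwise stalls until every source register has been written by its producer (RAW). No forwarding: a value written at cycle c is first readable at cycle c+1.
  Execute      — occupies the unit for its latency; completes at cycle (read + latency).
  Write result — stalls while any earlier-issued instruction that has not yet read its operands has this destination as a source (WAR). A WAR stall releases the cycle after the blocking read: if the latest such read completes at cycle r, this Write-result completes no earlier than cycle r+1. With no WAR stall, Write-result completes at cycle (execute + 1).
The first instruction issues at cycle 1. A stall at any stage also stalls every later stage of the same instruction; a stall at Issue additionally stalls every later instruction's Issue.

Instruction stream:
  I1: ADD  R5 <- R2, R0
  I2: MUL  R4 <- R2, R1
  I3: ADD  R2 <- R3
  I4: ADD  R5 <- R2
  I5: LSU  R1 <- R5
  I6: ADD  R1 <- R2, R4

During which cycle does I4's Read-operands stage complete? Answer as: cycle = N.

cycle = 12

1) issue 1, read 2, done 4, write 5
2) issue 2, read 3, done 9, write 10
3) issue 6, read 7, done 9, write 10  <struct: ADD busy until I1 writes@5>
4) issue 11, read 12, done 14, write 15  <struct: ADD busy until I3 writes@10>
5) issue 12, read 16, done 17, write 18  <RAW R5: wait I4 write@15>
6) issue 19, read 20, done 22, write 23  <WAW R1: wait I5 write@18>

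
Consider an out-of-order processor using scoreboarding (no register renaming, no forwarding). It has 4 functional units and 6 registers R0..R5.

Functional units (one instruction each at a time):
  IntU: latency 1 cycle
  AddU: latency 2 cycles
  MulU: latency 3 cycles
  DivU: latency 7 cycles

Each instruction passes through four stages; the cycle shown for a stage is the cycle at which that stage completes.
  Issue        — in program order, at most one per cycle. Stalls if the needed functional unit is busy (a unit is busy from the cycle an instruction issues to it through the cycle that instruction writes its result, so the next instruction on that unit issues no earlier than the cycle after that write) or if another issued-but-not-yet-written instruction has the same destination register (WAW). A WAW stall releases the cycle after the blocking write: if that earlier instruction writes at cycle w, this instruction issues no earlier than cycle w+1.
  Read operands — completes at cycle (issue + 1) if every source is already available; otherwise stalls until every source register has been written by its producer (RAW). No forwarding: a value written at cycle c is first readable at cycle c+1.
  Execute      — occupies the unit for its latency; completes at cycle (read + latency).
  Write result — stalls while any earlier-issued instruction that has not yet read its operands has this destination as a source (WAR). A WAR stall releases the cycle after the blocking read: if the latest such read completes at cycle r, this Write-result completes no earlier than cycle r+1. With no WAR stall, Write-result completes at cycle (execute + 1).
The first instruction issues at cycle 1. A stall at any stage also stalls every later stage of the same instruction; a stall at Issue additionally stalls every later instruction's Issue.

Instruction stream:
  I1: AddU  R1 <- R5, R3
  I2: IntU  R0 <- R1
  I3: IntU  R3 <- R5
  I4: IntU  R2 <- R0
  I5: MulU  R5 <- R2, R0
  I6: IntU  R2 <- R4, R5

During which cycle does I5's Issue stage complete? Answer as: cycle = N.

t=1  I1→AddU
t=2  I1 RO, I2→IntU
t=4  I1 EX
t=5  I1 WR R1
t=6  I2 RO
t=7  I2 EX
t=8  I2 WR R0
t=9  I3→IntU
t=10  I3 RO
t=11  I3 EX
t=12  I3 WR R3
t=13  I4→IntU
t=14  I4 RO, I5→MulU
t=15  I4 EX
t=16  I4 WR R2
t=17  I5 RO, I6→IntU
t=20  I5 EX
t=21  I5 WR R5
t=22  I6 RO
t=23  I6 EX
t=24  I6 WR R2

cycle = 14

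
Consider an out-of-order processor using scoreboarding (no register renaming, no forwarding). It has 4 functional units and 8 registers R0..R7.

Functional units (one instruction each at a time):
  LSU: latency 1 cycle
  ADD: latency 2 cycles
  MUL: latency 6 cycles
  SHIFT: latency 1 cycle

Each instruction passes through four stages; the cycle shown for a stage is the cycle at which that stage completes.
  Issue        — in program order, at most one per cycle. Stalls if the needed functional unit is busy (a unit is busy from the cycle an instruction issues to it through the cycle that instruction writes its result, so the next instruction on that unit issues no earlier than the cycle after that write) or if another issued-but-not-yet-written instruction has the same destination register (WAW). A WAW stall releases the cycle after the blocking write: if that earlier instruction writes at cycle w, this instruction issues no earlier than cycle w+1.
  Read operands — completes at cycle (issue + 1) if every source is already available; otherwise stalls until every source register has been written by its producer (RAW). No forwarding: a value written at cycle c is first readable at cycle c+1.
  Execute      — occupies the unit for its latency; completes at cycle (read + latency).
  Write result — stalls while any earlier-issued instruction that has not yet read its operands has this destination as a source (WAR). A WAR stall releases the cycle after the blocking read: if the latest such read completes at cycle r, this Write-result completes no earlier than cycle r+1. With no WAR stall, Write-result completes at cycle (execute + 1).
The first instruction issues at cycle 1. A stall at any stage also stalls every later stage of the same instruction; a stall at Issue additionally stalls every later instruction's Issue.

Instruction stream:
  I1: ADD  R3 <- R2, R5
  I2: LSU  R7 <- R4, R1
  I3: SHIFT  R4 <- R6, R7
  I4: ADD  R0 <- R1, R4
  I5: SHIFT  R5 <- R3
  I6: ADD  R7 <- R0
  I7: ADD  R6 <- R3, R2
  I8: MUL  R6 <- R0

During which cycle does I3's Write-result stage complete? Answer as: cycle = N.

c1: I1→ADD
c2: I1 RO; I2→LSU
c3: I2 RO; I3→SHIFT
c4: I1 EX; I2 EX
c5: I1 WR R3; I2 WR R7
c6: I3 RO; I4→ADD
c7: I3 EX
c8: I3 WR R4
c9: I4 RO; I5→SHIFT
c10: I5 RO
c11: I4 EX; I5 EX
c12: I4 WR R0; I5 WR R5
c13: I6→ADD
c14: I6 RO
c16: I6 EX
c17: I6 WR R7
c18: I7→ADD
c19: I7 RO
c21: I7 EX
c22: I7 WR R6
c23: I8→MUL
c24: I8 RO
c30: I8 EX
c31: I8 WR R6

cycle = 8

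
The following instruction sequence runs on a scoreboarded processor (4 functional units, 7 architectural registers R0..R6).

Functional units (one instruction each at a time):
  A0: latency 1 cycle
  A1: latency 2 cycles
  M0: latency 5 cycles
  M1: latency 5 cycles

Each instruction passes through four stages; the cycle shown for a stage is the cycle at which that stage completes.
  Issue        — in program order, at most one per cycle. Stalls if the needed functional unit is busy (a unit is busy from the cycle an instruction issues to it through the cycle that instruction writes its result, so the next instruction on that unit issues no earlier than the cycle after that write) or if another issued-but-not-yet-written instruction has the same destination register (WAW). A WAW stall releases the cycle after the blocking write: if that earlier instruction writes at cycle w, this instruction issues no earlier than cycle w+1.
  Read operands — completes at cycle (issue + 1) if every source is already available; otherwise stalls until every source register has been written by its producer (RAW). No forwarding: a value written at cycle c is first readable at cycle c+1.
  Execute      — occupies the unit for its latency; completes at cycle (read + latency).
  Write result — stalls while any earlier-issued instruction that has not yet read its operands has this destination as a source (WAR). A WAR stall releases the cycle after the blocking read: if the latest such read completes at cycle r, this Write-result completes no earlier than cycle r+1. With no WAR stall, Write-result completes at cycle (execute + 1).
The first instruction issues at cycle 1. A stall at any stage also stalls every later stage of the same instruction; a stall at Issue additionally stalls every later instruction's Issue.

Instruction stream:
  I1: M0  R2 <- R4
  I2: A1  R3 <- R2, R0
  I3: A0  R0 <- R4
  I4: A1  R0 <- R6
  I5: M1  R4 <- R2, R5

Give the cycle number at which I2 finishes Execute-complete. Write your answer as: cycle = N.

I1  is:1  ro:2  ex:7  wr:8
I2  is:2  ro:9  ex:11  wr:12  — RAW R2: wait I1 write@8
I3  is:3  ro:4  ex:5  wr:10  — WAR R0: wait I2 read@9
I4  is:13  ro:14  ex:16  wr:17  — struct: A1 busy until I2 writes@12
I5  is:14  ro:15  ex:20  wr:21

cycle = 11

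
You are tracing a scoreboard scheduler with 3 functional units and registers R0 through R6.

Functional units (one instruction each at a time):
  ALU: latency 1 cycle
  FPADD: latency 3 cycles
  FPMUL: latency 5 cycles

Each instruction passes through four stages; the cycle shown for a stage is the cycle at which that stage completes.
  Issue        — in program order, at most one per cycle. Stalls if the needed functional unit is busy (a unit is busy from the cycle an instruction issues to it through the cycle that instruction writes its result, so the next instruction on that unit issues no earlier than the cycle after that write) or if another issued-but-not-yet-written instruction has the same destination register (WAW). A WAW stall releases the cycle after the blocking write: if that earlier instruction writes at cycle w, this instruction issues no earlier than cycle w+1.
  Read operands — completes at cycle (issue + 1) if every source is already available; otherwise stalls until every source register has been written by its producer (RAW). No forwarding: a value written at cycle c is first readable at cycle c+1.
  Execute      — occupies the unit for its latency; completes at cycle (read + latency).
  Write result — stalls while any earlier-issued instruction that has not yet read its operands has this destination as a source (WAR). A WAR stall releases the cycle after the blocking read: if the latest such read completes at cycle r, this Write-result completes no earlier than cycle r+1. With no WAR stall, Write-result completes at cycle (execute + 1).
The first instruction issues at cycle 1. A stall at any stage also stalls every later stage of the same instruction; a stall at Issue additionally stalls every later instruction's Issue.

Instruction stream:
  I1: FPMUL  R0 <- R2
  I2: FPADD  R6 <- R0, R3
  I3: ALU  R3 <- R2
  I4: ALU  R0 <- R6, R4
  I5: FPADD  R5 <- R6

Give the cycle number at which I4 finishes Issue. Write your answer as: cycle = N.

  I1 | 1 | 2 | 7 | 8
  I2 | 2 | 9 | 12 | 13   RAW R0: wait I1 write@8
  I3 | 3 | 4 | 5 | 10   WAR R3: wait I2 read@9
  I4 | 11 | 14 | 15 | 16   struct: ALU busy until I3 writes@10 · RAW R6: wait I2 write@13
  I5 | 14 | 15 | 18 | 19   struct: FPADD busy until I2 writes@13

cycle = 11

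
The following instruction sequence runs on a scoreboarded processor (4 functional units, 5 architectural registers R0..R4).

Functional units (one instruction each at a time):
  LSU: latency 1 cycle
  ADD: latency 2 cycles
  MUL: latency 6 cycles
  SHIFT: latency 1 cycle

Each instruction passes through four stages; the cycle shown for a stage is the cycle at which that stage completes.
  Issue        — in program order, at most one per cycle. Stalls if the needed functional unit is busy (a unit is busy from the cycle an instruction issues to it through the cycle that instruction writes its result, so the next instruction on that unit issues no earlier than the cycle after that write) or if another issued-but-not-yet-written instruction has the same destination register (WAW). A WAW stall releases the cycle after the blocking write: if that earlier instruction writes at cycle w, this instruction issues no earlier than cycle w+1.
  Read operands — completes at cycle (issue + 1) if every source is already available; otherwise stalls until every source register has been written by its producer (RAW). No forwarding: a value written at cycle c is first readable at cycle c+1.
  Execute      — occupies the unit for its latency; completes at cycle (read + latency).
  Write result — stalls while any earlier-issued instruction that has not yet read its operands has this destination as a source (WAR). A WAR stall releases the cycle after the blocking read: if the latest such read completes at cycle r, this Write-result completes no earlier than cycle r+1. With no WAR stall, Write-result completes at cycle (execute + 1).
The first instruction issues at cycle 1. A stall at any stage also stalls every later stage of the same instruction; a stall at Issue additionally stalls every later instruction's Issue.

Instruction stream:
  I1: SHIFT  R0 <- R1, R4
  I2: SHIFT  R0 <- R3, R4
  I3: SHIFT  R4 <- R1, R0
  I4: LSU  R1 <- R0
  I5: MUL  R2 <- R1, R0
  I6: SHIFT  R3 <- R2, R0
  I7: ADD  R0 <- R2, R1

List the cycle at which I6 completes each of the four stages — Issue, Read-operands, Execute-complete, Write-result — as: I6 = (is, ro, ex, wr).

I1  is:1  ro:2  ex:3  wr:4
I2  is:5  ro:6  ex:7  wr:8  — struct: SHIFT busy until I1 writes@4
I3  is:9  ro:10  ex:11  wr:12  — struct: SHIFT busy until I2 writes@8
I4  is:10  ro:11  ex:12  wr:13
I5  is:11  ro:14  ex:20  wr:21  — RAW R1: wait I4 write@13
I6  is:13  ro:22  ex:23  wr:24  — struct: SHIFT busy until I3 writes@12, RAW R2: wait I5 write@21
I7  is:14  ro:22  ex:24  wr:25  — RAW R2: wait I5 write@21

I6 = (13, 22, 23, 24)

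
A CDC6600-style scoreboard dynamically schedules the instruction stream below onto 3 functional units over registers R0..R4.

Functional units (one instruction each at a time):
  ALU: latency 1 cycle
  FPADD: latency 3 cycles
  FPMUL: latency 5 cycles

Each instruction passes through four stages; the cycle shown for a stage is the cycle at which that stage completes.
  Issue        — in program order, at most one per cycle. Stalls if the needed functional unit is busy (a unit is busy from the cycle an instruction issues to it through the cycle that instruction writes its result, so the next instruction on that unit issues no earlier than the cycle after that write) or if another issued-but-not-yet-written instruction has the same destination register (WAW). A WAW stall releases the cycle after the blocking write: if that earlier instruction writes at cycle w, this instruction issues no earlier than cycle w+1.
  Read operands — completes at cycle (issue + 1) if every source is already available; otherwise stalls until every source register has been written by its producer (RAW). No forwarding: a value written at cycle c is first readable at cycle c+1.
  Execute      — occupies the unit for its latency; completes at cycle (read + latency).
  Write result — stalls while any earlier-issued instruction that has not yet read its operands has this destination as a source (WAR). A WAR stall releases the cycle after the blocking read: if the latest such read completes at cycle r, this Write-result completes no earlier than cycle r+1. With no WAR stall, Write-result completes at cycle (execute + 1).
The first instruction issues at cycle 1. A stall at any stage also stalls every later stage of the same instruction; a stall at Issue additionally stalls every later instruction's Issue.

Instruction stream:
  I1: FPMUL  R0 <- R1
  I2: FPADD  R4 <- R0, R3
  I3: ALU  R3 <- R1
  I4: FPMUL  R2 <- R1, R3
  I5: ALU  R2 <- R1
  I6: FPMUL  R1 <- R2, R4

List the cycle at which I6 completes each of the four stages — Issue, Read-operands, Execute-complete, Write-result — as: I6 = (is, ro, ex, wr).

I6 = (19, 22, 27, 28)

cycle 1: I1 issues→FPMUL
cycle 2: I1 reads · I2 issues→FPADD
cycle 3: I3 issues→ALU
cycle 4: I3 reads
cycle 5: I3 exec-done
cycle 7: I1 exec-done
cycle 8: I1 writes R0
cycle 9: I2 reads · I4 issues→FPMUL
cycle 10: I3 writes R3
cycle 11: I4 reads
cycle 12: I2 exec-done
cycle 13: I2 writes R4
cycle 16: I4 exec-done
cycle 17: I4 writes R2
cycle 18: I5 issues→ALU
cycle 19: I5 reads · I6 issues→FPMUL
cycle 20: I5 exec-done
cycle 21: I5 writes R2
cycle 22: I6 reads
cycle 27: I6 exec-done
cycle 28: I6 writes R1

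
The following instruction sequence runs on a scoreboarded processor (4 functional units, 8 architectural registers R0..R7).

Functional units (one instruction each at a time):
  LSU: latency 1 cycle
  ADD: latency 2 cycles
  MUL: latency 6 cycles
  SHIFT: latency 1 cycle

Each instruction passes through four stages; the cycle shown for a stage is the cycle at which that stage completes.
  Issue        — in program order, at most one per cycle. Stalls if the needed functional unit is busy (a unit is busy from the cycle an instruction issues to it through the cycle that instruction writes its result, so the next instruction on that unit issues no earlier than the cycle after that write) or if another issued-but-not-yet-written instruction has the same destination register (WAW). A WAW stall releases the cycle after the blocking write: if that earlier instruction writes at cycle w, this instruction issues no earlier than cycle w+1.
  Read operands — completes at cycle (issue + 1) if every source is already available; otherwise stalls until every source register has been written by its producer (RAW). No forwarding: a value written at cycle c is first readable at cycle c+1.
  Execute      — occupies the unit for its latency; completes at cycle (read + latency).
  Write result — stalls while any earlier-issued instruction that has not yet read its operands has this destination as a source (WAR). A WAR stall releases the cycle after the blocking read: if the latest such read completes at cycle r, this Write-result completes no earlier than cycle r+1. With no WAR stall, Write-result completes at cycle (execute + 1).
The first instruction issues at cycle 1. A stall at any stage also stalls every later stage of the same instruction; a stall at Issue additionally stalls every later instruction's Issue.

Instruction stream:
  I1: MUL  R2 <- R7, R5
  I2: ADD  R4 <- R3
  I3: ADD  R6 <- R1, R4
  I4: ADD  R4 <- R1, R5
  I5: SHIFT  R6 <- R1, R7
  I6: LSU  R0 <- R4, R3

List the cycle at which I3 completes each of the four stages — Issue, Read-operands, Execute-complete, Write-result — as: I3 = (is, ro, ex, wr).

t=1  issue I1 (MUL)
t=2  I1 read-ops · issue I2 (ADD)
t=3  I2 read-ops
t=5  I2 finished on ADD
t=6  I2→R4
t=7  issue I3 (ADD)
t=8  I1 finished on MUL · I3 read-ops
t=9  I1→R2
t=10  I3 finished on ADD
t=11  I3→R6
t=12  issue I4 (ADD)
t=13  I4 read-ops · issue I5 (SHIFT)
t=14  I5 read-ops · issue I6 (LSU)
t=15  I4 finished on ADD · I5 finished on SHIFT
t=16  I4→R4 · I5→R6
t=17  I6 read-ops
t=18  I6 finished on LSU
t=19  I6→R0

I3 = (7, 8, 10, 11)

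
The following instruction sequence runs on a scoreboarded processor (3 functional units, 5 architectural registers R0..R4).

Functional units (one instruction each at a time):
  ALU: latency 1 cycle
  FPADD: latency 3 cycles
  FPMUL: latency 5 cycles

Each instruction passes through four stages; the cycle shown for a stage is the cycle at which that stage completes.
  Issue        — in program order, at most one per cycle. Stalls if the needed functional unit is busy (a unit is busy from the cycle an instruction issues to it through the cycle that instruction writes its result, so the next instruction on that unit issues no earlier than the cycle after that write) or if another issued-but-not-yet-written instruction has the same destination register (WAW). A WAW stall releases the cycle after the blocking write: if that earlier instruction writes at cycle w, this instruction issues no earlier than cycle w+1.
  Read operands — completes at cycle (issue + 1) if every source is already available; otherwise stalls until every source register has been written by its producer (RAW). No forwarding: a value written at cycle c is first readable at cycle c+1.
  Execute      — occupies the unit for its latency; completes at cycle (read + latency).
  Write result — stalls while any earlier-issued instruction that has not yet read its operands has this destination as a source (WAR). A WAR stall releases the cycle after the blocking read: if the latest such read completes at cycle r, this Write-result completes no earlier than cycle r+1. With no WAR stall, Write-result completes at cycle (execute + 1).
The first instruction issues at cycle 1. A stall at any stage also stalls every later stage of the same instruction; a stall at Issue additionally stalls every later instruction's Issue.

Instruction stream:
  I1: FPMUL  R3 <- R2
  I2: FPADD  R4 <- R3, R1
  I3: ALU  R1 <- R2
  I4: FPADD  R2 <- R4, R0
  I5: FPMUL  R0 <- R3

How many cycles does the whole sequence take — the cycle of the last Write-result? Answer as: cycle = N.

cycle = 22

c1: I1→FPMUL
c2: I1 RO | I2→FPADD
c3: I3→ALU
c4: I3 RO
c5: I3 EX
c7: I1 EX
c8: I1 WR R3
c9: I2 RO
c10: I3 WR R1
c12: I2 EX
c13: I2 WR R4
c14: I4→FPADD
c15: I4 RO | I5→FPMUL
c16: I5 RO
c18: I4 EX
c19: I4 WR R2
c21: I5 EX
c22: I5 WR R0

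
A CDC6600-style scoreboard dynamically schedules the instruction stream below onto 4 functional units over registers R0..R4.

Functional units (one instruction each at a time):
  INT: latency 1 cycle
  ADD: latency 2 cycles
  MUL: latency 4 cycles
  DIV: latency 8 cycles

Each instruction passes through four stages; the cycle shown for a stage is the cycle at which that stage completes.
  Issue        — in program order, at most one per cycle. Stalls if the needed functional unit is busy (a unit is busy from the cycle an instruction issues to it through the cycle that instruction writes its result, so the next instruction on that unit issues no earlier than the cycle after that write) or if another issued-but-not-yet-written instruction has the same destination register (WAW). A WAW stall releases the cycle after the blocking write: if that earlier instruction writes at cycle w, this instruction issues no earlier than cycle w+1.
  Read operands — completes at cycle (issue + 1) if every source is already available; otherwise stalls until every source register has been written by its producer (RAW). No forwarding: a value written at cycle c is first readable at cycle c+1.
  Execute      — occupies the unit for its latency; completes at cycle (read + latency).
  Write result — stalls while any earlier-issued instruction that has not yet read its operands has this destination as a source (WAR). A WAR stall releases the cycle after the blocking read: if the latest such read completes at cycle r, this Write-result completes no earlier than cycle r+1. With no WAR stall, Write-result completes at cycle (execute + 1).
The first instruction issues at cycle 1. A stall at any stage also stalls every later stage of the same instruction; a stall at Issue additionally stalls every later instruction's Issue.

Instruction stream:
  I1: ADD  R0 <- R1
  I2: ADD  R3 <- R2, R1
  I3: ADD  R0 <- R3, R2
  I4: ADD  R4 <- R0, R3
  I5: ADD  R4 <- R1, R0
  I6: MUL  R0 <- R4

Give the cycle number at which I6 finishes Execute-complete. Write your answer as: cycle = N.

[I1] 1/2/4/5
[I2] 6/7/9/10  (struct: ADD busy until I1 writes@5)
[I3] 11/12/14/15  (struct: ADD busy until I2 writes@10)
[I4] 16/17/19/20  (struct: ADD busy until I3 writes@15)
[I5] 21/22/24/25  (struct: ADD busy until I4 writes@20)
[I6] 22/26/30/31  (RAW R4: wait I5 write@25)

cycle = 30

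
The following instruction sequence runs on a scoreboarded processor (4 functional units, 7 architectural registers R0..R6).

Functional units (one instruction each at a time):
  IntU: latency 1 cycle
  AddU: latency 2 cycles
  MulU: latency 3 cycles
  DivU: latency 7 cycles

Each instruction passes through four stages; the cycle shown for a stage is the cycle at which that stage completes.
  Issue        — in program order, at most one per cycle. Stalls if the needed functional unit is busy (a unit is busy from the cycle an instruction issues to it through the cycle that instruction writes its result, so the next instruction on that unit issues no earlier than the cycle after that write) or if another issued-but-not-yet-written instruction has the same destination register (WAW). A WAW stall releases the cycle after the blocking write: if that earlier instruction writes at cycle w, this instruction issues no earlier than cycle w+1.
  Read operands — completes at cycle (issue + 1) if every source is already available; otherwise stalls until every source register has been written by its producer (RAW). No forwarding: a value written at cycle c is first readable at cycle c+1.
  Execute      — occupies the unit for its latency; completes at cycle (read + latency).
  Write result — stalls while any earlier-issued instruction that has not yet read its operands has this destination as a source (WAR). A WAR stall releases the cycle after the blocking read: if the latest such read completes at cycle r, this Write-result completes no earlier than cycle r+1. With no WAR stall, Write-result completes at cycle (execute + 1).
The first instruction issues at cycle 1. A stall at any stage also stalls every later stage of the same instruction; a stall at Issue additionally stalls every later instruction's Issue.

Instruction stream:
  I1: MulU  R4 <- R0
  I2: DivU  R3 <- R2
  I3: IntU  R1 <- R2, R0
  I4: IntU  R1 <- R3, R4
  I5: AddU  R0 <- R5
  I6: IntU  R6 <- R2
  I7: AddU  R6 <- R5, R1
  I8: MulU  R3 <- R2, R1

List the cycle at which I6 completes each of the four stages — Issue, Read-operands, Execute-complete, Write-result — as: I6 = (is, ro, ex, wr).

t=1  issue I1 (MulU)
t=2  I1 read-ops · issue I2 (DivU)
t=3  I2 read-ops · issue I3 (IntU)
t=4  I3 read-ops
t=5  I1 finished on MulU · I3 finished on IntU
t=6  I1→R4 · I3→R1
t=7  issue I4 (IntU)
t=8  issue I5 (AddU)
t=9  I5 read-ops
t=10  I2 finished on DivU
t=11  I2→R3 · I5 finished on AddU
t=12  I4 read-ops · I5→R0
t=13  I4 finished on IntU
t=14  I4→R1
t=15  issue I6 (IntU)
t=16  I6 read-ops
t=17  I6 finished on IntU
t=18  I6→R6
t=19  issue I7 (AddU)
t=20  I7 read-ops · issue I8 (MulU)
t=21  I8 read-ops
t=22  I7 finished on AddU
t=23  I7→R6
t=24  I8 finished on MulU
t=25  I8→R3

I6 = (15, 16, 17, 18)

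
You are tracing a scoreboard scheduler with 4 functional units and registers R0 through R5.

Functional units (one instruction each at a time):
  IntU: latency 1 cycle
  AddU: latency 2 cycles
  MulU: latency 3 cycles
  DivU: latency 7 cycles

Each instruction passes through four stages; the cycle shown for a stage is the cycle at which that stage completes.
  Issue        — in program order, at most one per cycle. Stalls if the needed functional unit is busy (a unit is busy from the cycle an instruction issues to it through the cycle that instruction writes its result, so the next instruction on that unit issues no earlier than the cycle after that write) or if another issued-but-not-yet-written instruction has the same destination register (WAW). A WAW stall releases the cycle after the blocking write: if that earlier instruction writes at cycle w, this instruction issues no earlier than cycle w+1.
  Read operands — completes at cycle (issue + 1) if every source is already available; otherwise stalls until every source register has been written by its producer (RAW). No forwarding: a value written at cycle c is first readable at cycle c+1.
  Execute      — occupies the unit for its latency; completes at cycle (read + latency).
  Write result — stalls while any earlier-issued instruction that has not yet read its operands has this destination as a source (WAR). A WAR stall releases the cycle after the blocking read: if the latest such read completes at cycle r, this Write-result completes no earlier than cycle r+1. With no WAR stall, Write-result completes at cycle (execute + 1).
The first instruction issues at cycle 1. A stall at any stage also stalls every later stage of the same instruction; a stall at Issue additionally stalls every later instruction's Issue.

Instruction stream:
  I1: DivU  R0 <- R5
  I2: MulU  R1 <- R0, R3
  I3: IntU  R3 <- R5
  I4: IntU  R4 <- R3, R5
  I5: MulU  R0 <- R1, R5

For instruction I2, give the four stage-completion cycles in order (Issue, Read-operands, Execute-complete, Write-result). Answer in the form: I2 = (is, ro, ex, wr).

I2 = (2, 11, 14, 15)

c1: I1 issues→DivU
c2: I1 reads; I2 issues→MulU
c3: I3 issues→IntU
c4: I3 reads
c5: I3 exec-done
c9: I1 exec-done
c10: I1 writes R0
c11: I2 reads
c12: I3 writes R3
c13: I4 issues→IntU
c14: I2 exec-done; I4 reads
c15: I2 writes R1; I4 exec-done
c16: I4 writes R4; I5 issues→MulU
c17: I5 reads
c20: I5 exec-done
c21: I5 writes R0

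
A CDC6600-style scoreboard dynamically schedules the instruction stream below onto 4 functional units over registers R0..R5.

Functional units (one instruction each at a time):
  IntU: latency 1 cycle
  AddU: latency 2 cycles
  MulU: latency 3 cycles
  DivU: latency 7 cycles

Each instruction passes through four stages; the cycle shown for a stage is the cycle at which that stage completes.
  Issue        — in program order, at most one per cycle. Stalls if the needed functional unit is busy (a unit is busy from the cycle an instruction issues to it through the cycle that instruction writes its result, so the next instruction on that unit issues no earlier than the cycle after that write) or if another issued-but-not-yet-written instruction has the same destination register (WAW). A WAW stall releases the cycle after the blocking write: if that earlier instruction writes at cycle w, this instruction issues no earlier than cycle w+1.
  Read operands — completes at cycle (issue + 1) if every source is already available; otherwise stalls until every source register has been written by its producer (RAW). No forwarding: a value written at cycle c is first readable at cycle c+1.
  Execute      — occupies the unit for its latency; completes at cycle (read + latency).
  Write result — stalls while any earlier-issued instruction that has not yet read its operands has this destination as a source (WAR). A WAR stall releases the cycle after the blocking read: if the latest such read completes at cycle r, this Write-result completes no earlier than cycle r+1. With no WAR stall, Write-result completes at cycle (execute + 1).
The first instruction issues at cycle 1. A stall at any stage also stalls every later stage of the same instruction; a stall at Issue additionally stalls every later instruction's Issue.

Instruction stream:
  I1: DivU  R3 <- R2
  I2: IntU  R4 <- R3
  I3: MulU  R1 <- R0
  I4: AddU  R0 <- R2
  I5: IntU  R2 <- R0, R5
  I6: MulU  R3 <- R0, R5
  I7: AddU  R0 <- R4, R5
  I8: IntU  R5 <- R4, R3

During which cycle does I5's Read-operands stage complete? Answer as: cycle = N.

I1  is:1  ro:2  ex:9  wr:10
I2  is:2  ro:11  ex:12  wr:13  — RAW R3: wait I1 write@10
I3  is:3  ro:4  ex:7  wr:8
I4  is:4  ro:5  ex:7  wr:8
I5  is:14  ro:15  ex:16  wr:17  — struct: IntU busy until I2 writes@13
I6  is:15  ro:16  ex:19  wr:20
I7  is:16  ro:17  ex:19  wr:20
I8  is:18  ro:21  ex:22  wr:23  — struct: IntU busy until I5 writes@17, RAW R3: wait I6 write@20

cycle = 15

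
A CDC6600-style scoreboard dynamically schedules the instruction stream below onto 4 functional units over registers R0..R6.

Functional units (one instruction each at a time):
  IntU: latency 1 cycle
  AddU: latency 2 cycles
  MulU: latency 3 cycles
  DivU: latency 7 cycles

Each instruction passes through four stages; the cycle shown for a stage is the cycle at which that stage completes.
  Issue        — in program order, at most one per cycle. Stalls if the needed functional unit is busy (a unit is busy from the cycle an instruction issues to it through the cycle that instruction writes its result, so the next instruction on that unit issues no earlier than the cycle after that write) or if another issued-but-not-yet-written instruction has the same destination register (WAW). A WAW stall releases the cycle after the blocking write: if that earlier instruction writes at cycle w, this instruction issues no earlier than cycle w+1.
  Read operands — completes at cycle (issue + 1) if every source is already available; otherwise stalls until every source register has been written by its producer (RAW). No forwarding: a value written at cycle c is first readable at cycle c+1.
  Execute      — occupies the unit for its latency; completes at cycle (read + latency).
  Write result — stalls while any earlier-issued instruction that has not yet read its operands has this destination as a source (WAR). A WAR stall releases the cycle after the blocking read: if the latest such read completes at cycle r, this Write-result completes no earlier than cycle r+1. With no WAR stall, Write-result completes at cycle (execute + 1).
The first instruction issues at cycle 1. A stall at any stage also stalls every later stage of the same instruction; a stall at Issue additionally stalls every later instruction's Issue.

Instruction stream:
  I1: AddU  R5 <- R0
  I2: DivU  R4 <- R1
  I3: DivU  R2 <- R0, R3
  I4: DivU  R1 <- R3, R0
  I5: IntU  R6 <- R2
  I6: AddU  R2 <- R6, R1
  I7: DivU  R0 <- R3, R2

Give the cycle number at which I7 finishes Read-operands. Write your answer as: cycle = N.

cycle = 36

I1  is:1  ro:2  ex:4  wr:5
I2  is:2  ro:3  ex:10  wr:11
I3  is:12  ro:13  ex:20  wr:21  — struct: DivU busy until I2 writes@11
I4  is:22  ro:23  ex:30  wr:31  — struct: DivU busy until I3 writes@21
I5  is:23  ro:24  ex:25  wr:26
I6  is:24  ro:32  ex:34  wr:35  — RAW R1: wait I4 write@31
I7  is:32  ro:36  ex:43  wr:44  — struct: DivU busy until I4 writes@31, RAW R2: wait I6 write@35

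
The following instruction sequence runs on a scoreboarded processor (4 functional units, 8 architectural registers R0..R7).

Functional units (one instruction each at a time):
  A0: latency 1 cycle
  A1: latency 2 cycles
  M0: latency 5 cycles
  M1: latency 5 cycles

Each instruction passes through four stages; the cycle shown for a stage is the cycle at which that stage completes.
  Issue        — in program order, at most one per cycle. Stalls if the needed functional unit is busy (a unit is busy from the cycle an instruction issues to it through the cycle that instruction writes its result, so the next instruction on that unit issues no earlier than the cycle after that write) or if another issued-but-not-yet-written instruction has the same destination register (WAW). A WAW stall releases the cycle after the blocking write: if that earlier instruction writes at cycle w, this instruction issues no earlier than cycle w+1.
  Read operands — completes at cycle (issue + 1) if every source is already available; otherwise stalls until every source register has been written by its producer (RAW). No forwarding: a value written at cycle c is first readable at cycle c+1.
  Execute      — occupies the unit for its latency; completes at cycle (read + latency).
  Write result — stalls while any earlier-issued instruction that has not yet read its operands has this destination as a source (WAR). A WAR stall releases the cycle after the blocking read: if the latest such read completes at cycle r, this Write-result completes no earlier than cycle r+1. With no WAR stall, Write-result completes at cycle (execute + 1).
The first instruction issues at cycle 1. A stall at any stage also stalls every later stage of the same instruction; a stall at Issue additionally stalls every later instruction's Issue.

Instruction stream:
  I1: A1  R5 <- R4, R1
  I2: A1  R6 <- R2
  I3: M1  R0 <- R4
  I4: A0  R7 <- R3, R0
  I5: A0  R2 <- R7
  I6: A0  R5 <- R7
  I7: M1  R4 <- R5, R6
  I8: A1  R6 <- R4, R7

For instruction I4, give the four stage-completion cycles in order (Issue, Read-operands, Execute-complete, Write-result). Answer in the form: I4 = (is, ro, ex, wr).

I4 = (8, 15, 16, 17)

I1: IS=1 RO=2 EX=4 WR=5
I2: IS=6 RO=7 EX=9 WR=10  [struct: A1 busy until I1 writes@5]
I3: IS=7 RO=8 EX=13 WR=14
I4: IS=8 RO=15 EX=16 WR=17  [RAW R0: wait I3 write@14]
I5: IS=18 RO=19 EX=20 WR=21  [struct: A0 busy until I4 writes@17]
I6: IS=22 RO=23 EX=24 WR=25  [struct: A0 busy until I5 writes@21]
I7: IS=23 RO=26 EX=31 WR=32  [RAW R5: wait I6 write@25]
I8: IS=24 RO=33 EX=35 WR=36  [RAW R4: wait I7 write@32]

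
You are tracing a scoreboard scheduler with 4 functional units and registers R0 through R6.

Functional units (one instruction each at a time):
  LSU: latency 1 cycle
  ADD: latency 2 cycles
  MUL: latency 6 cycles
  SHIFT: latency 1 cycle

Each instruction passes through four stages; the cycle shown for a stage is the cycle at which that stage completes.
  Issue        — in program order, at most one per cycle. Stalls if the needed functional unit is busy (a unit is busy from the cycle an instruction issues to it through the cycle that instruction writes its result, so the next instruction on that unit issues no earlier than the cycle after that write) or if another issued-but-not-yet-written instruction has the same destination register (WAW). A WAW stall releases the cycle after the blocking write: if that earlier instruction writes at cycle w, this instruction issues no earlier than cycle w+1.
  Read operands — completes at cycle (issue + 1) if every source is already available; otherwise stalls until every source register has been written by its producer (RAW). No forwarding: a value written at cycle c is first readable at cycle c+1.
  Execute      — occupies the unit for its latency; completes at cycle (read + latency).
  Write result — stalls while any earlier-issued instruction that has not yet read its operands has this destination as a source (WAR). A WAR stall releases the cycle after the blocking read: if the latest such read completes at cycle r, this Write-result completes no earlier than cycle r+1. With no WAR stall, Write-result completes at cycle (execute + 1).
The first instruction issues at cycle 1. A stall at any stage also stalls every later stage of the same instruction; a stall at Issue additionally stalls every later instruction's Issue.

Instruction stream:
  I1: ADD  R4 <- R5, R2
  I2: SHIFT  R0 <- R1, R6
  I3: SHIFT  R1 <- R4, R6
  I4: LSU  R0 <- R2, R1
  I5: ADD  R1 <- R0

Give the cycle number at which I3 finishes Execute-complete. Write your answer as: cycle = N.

[1] issue I1 (ADD)
[2] I1 read-ops, issue I2 (SHIFT)
[3] I2 read-ops
[4] I1 finished on ADD, I2 finished on SHIFT
[5] I1→R4, I2→R0
[6] issue I3 (SHIFT)
[7] I3 read-ops, issue I4 (LSU)
[8] I3 finished on SHIFT
[9] I3→R1
[10] I4 read-ops, issue I5 (ADD)
[11] I4 finished on LSU
[12] I4→R0
[13] I5 read-ops
[15] I5 finished on ADD
[16] I5→R1

cycle = 8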